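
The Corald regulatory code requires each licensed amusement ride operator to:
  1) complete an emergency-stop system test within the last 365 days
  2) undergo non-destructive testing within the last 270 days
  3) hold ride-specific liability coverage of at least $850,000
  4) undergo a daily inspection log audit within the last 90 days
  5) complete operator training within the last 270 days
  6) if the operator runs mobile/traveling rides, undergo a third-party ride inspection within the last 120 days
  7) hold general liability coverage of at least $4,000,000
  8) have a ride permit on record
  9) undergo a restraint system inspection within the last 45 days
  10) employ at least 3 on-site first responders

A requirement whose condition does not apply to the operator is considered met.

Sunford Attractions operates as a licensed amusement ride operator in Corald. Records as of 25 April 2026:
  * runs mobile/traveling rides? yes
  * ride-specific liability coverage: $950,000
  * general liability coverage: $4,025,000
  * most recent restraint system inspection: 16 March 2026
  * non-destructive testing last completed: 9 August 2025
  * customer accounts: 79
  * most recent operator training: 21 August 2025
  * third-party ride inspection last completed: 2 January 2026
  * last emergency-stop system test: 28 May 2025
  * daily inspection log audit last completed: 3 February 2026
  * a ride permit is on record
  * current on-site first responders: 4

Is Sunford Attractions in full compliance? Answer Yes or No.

1. emergency-stop system test 332 days ago vs limit 365 → met
2. non-destructive testing 259 days ago vs limit 270 → met
3. ride-specific liability coverage $950,000 ≥ $850,000 → met
4. daily inspection log audit 81 days ago vs limit 90 → met
5. operator training 247 days ago vs limit 270 → met
6. condition 'runs mobile/traveling rides' holds; third-party ride inspection 113 days ago vs limit 120 → met
7. general liability coverage $4,025,000 ≥ $4,000,000 → met
8. ride permit present → met
9. restraint system inspection 40 days ago vs limit 45 → met
10. on-site first responders 4 ≥ 3 → met
All met.

Yes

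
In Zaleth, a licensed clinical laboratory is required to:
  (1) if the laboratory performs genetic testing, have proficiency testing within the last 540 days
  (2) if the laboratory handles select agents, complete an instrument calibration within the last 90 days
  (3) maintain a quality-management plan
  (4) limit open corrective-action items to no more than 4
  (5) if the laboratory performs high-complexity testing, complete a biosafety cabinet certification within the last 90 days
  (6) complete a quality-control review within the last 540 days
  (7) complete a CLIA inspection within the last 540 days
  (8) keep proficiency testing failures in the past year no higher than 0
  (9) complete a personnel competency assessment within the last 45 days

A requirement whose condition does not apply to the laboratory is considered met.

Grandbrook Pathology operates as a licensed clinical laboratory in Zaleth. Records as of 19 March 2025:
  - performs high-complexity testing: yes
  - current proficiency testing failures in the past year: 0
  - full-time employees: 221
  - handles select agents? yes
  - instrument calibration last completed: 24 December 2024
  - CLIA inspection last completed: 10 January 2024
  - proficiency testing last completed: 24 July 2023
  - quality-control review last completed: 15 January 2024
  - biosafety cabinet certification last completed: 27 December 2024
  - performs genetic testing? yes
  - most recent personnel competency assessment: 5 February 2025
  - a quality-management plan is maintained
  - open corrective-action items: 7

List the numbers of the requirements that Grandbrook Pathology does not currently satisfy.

1. condition 'performs genetic testing' holds; proficiency testing 604 days ago vs limit 540 → not met
2. condition 'handles select agents' holds; instrument calibration 85 days ago vs limit 90 → met
3. quality-management plan present → met
4. open corrective-action items 7 > 4 → not met
5. condition 'performs high-complexity testing' holds; biosafety cabinet certification 82 days ago vs limit 90 → met
6. quality-control review 429 days ago vs limit 540 → met
7. CLIA inspection 434 days ago vs limit 540 → met
8. proficiency testing failures in the past year 0 ≤ 0 → met
9. personnel competency assessment 42 days ago vs limit 45 → met
Not met: 1, 4

1, 4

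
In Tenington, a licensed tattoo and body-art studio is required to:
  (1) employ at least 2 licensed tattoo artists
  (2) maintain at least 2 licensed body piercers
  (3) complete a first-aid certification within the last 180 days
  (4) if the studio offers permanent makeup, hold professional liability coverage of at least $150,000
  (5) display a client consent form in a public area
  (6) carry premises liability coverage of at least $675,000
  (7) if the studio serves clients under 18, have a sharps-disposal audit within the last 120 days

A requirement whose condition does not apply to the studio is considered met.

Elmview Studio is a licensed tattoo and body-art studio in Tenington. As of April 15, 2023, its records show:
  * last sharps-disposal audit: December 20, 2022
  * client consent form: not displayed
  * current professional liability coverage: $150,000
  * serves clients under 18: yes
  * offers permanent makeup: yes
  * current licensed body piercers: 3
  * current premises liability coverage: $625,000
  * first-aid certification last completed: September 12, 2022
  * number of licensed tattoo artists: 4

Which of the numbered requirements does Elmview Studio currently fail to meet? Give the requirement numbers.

3, 5, 6

1. licensed tattoo artists 4 ≥ 2 → met
2. licensed body piercers 3 ≥ 2 → met
3. first-aid certification 215 days ago vs limit 180 → not met
4. condition 'offers permanent makeup' holds; professional liability coverage $150,000 ≥ $150,000 → met
5. client consent form absent → not met
6. premises liability coverage $625,000 < $675,000 → not met
7. condition 'serves clients under 18' holds; sharps-disposal audit 116 days ago vs limit 120 → met
Not met: 3, 5, 6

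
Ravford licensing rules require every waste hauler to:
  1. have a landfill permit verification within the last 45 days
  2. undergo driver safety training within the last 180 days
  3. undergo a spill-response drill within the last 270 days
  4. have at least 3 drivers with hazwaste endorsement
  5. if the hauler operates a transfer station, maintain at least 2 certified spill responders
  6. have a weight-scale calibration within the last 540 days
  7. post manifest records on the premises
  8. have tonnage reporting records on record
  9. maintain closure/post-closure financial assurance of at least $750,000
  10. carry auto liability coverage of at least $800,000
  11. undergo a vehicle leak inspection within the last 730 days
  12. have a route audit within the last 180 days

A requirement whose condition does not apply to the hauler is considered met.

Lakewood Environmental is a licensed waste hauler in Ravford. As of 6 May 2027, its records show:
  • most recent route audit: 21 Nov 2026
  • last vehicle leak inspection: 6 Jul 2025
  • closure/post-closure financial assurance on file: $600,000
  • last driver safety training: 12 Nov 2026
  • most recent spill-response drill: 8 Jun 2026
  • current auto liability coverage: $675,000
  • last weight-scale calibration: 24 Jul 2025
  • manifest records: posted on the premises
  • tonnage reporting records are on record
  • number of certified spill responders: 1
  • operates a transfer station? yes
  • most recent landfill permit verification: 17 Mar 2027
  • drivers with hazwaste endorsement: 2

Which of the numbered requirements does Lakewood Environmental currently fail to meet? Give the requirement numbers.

1, 3, 4, 5, 6, 9, 10

1. landfill permit verification 50 days ago vs limit 45 → not met
2. driver safety training 175 days ago vs limit 180 → met
3. spill-response drill 332 days ago vs limit 270 → not met
4. drivers with hazwaste endorsement 2 < 3 → not met
5. condition 'operates a transfer station' holds; certified spill responders 1 < 2 → not met
6. weight-scale calibration 651 days ago vs limit 540 → not met
7. manifest records present → met
8. tonnage reporting records present → met
9. closure/post-closure financial assurance $600,000 < $750,000 → not met
10. auto liability coverage $675,000 < $800,000 → not met
11. vehicle leak inspection 669 days ago vs limit 730 → met
12. route audit 166 days ago vs limit 180 → met
Not met: 1, 3, 4, 5, 6, 9, 10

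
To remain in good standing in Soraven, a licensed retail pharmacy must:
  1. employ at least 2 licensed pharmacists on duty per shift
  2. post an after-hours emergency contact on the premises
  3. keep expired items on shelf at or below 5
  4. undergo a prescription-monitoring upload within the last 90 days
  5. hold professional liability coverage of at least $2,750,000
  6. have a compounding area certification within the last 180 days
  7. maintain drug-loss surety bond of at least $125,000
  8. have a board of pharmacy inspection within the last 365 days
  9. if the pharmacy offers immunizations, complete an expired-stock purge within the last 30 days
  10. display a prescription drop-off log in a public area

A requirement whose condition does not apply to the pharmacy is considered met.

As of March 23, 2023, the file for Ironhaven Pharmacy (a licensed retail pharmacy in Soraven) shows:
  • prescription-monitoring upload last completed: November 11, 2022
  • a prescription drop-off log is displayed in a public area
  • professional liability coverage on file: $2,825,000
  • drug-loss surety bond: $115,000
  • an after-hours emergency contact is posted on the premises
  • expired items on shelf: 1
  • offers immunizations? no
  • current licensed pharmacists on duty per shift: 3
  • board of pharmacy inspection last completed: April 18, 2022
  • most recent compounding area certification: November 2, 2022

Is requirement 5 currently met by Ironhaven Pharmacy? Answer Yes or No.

Yes

5. professional liability coverage $2,825,000 ≥ $2,750,000 → met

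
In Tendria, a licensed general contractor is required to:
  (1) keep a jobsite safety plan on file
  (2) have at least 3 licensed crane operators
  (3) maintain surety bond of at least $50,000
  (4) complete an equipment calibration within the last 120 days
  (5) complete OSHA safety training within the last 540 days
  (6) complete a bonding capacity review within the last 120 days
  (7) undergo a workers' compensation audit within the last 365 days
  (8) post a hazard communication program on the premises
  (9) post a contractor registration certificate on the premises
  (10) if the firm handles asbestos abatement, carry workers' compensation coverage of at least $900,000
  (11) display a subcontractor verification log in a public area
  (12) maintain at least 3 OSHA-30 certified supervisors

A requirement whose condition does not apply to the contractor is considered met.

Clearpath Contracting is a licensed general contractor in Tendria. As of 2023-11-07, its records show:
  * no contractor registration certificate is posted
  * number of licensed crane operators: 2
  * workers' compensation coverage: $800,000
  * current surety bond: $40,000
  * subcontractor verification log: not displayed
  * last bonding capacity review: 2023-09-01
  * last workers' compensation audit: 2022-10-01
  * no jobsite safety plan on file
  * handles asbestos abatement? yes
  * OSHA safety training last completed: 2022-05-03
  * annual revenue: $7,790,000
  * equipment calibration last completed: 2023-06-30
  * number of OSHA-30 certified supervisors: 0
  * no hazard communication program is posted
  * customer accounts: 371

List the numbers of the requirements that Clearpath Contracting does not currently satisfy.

1. jobsite safety plan absent → not met
2. licensed crane operators 2 < 3 → not met
3. surety bond $40,000 < $50,000 → not met
4. equipment calibration 130 days ago vs limit 120 → not met
5. OSHA safety training 553 days ago vs limit 540 → not met
6. bonding capacity review 67 days ago vs limit 120 → met
7. workers' compensation audit 402 days ago vs limit 365 → not met
8. hazard communication program absent → not met
9. contractor registration certificate absent → not met
10. condition 'handles asbestos abatement' holds; workers' compensation coverage $800,000 < $900,000 → not met
11. subcontractor verification log absent → not met
12. OSHA-30 certified supervisors 0 < 3 → not met
Not met: 1, 2, 3, 4, 5, 7, 8, 9, 10, 11, 12

1, 2, 3, 4, 5, 7, 8, 9, 10, 11, 12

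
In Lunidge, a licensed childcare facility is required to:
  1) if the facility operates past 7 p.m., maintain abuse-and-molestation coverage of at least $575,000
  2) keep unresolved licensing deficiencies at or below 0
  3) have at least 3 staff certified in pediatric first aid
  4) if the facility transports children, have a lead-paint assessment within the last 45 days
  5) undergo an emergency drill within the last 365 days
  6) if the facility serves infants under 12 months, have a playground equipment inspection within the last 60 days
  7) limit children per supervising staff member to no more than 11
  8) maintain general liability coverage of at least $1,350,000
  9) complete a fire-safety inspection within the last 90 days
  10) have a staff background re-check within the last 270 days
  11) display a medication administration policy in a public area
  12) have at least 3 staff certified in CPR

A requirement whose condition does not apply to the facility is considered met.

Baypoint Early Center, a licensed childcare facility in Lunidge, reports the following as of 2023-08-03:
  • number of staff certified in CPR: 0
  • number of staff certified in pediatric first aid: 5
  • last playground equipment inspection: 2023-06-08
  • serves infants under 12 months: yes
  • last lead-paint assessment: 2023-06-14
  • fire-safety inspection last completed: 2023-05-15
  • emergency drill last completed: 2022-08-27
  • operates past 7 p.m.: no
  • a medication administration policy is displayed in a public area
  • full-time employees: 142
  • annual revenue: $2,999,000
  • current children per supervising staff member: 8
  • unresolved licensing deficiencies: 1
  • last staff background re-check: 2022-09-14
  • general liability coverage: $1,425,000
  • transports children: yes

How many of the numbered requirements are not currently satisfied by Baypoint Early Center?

4

1. condition 'operates past 7 p.m.' does not hold → requirement n/a → met
2. unresolved licensing deficiencies 1 > 0 → not met
3. staff certified in pediatric first aid 5 ≥ 3 → met
4. condition 'transports children' holds; lead-paint assessment 50 days ago vs limit 45 → not met
5. emergency drill 341 days ago vs limit 365 → met
6. condition 'serves infants under 12 months' holds; playground equipment inspection 56 days ago vs limit 60 → met
7. children per supervising staff member 8 ≤ 11 → met
8. general liability coverage $1,425,000 ≥ $1,350,000 → met
9. fire-safety inspection 80 days ago vs limit 90 → met
10. staff background re-check 323 days ago vs limit 270 → not met
11. medication administration policy present → met
12. staff certified in CPR 0 < 3 → not met
Not met: 4 of 12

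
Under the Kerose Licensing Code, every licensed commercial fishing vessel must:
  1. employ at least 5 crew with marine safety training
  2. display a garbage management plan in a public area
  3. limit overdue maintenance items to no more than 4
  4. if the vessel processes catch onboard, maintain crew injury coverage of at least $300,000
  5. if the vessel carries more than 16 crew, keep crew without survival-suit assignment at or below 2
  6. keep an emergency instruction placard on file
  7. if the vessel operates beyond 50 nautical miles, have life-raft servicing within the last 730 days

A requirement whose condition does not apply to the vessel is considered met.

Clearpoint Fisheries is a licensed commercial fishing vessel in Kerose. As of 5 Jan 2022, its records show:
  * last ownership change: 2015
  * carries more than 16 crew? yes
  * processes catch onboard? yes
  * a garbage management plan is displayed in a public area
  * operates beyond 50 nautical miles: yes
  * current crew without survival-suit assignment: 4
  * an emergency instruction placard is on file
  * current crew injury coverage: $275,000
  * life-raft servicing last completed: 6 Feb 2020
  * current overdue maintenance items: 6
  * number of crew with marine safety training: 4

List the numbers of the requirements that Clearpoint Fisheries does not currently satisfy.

1. crew with marine safety training 4 < 5 → not met
2. garbage management plan present → met
3. overdue maintenance items 6 > 4 → not met
4. condition 'processes catch onboard' holds; crew injury coverage $275,000 < $300,000 → not met
5. condition 'carries more than 16 crew' holds; crew without survival-suit assignment 4 > 2 → not met
6. emergency instruction placard present → met
7. condition 'operates beyond 50 nautical miles' holds; life-raft servicing 699 days ago vs limit 730 → met
Not met: 1, 3, 4, 5

1, 3, 4, 5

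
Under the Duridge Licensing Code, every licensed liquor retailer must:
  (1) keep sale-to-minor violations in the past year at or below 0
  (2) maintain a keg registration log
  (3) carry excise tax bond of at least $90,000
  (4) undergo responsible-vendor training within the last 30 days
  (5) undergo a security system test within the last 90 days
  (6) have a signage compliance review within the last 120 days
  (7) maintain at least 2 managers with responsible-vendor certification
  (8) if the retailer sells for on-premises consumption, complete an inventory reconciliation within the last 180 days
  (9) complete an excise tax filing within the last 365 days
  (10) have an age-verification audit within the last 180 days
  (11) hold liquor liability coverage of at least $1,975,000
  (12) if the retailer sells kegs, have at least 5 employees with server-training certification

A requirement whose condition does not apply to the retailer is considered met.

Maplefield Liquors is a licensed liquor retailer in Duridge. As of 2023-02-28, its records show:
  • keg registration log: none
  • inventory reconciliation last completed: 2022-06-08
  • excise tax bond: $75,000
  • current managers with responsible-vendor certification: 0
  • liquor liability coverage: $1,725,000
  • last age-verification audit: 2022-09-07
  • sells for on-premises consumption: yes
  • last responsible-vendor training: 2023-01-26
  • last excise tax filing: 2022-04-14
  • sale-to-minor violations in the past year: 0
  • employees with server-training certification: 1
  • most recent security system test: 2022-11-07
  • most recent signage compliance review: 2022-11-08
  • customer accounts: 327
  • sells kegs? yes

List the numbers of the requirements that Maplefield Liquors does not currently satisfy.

1. sale-to-minor violations in the past year 0 ≤ 0 → met
2. keg registration log absent → not met
3. excise tax bond $75,000 < $90,000 → not met
4. responsible-vendor training 33 days ago vs limit 30 → not met
5. security system test 113 days ago vs limit 90 → not met
6. signage compliance review 112 days ago vs limit 120 → met
7. managers with responsible-vendor certification 0 < 2 → not met
8. condition 'sells for on-premises consumption' holds; inventory reconciliation 265 days ago vs limit 180 → not met
9. excise tax filing 320 days ago vs limit 365 → met
10. age-verification audit 174 days ago vs limit 180 → met
11. liquor liability coverage $1,725,000 < $1,975,000 → not met
12. condition 'sells kegs' holds; employees with server-training certification 1 < 5 → not met
Not met: 2, 3, 4, 5, 7, 8, 11, 12

2, 3, 4, 5, 7, 8, 11, 12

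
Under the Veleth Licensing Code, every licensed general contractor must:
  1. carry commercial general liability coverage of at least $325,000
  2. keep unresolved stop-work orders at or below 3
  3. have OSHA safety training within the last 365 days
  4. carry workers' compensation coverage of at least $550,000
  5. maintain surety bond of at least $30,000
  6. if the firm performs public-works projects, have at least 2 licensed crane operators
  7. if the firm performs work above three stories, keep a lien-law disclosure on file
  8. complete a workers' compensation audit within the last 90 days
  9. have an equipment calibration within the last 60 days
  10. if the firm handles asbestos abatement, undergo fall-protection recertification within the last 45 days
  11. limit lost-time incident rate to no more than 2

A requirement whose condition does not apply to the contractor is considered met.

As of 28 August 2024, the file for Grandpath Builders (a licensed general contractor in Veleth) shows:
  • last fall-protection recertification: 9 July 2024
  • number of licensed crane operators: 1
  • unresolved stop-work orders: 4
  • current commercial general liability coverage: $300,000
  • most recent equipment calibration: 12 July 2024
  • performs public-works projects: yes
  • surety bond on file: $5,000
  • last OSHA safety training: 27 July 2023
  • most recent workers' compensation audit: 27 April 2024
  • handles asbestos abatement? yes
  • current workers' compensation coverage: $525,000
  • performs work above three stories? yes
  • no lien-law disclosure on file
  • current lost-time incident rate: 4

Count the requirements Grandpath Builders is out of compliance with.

1. commercial general liability coverage $300,000 < $325,000 → not met
2. unresolved stop-work orders 4 > 3 → not met
3. OSHA safety training 398 days ago vs limit 365 → not met
4. workers' compensation coverage $525,000 < $550,000 → not met
5. surety bond $5,000 < $30,000 → not met
6. condition 'performs public-works projects' holds; licensed crane operators 1 < 2 → not met
7. condition 'performs work above three stories' holds; lien-law disclosure absent → not met
8. workers' compensation audit 123 days ago vs limit 90 → not met
9. equipment calibration 47 days ago vs limit 60 → met
10. condition 'handles asbestos abatement' holds; fall-protection recertification 50 days ago vs limit 45 → not met
11. lost-time incident rate 4 > 2 → not met
Not met: 10 of 11

10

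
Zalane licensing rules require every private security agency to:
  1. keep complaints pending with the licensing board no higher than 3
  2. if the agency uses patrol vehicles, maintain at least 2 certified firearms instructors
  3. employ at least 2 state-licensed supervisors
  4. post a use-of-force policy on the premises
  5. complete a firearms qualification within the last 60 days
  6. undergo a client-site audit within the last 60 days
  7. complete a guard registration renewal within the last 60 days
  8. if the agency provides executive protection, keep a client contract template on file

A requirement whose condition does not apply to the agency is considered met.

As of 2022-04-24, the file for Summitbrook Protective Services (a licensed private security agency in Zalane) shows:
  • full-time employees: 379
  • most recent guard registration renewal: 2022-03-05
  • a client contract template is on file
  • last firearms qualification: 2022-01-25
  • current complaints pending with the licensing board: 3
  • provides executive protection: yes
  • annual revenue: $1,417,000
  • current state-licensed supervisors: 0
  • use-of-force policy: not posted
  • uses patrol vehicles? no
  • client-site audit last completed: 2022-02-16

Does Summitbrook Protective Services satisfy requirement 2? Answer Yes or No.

2. condition 'uses patrol vehicles' does not hold → requirement n/a → met

Yes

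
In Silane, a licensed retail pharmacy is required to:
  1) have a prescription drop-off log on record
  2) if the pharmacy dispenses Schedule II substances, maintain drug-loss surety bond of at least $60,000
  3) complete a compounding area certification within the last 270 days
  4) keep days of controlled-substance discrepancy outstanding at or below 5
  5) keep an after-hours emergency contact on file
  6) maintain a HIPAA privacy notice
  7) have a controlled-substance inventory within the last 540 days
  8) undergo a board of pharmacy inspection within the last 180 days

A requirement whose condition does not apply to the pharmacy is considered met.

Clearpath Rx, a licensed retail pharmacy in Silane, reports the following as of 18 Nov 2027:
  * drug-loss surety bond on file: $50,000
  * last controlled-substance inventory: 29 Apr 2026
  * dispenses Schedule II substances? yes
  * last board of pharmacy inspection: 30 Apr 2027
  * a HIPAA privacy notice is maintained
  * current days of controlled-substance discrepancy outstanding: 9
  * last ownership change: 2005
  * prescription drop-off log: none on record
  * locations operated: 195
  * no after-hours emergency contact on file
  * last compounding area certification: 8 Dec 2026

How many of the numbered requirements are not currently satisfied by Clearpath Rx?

1. prescription drop-off log absent → not met
2. condition 'dispenses Schedule II substances' holds; drug-loss surety bond $50,000 < $60,000 → not met
3. compounding area certification 345 days ago vs limit 270 → not met
4. days of controlled-substance discrepancy outstanding 9 > 5 → not met
5. after-hours emergency contact absent → not met
6. HIPAA privacy notice present → met
7. controlled-substance inventory 568 days ago vs limit 540 → not met
8. board of pharmacy inspection 202 days ago vs limit 180 → not met
Not met: 7 of 8

7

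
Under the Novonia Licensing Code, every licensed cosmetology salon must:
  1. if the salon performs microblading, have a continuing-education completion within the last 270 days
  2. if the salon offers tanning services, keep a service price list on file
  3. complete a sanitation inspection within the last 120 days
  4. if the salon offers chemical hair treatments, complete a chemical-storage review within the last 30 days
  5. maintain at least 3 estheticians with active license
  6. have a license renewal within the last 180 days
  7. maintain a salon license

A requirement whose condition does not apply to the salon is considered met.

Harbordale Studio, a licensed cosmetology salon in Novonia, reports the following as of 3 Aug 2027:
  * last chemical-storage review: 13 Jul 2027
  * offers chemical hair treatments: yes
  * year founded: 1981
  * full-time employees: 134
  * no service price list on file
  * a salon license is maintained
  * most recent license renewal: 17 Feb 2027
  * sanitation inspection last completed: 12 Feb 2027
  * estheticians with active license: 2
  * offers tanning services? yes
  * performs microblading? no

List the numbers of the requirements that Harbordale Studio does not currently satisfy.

2, 3, 5

1. condition 'performs microblading' does not hold → requirement n/a → met
2. condition 'offers tanning services' holds; service price list absent → not met
3. sanitation inspection 172 days ago vs limit 120 → not met
4. condition 'offers chemical hair treatments' holds; chemical-storage review 21 days ago vs limit 30 → met
5. estheticians with active license 2 < 3 → not met
6. license renewal 167 days ago vs limit 180 → met
7. salon license present → met
Not met: 2, 3, 5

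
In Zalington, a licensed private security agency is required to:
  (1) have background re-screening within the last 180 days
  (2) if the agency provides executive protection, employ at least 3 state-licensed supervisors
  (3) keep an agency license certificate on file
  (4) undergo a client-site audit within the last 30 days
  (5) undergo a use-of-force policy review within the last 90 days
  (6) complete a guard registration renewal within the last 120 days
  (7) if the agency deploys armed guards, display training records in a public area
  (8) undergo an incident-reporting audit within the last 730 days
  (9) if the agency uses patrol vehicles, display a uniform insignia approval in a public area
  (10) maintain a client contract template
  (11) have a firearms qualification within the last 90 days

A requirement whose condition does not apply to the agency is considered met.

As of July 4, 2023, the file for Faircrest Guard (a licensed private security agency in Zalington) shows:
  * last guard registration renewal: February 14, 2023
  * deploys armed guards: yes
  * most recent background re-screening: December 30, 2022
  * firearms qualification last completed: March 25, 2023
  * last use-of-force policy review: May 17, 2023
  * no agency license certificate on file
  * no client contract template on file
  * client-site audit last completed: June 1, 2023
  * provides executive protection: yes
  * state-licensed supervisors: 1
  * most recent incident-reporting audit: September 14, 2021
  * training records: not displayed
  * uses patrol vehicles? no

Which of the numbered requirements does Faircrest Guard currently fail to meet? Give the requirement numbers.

1, 2, 3, 4, 6, 7, 10, 11

1. background re-screening 186 days ago vs limit 180 → not met
2. condition 'provides executive protection' holds; state-licensed supervisors 1 < 3 → not met
3. agency license certificate absent → not met
4. client-site audit 33 days ago vs limit 30 → not met
5. use-of-force policy review 48 days ago vs limit 90 → met
6. guard registration renewal 140 days ago vs limit 120 → not met
7. condition 'deploys armed guards' holds; training records absent → not met
8. incident-reporting audit 658 days ago vs limit 730 → met
9. condition 'uses patrol vehicles' does not hold → requirement n/a → met
10. client contract template absent → not met
11. firearms qualification 101 days ago vs limit 90 → not met
Not met: 1, 2, 3, 4, 6, 7, 10, 11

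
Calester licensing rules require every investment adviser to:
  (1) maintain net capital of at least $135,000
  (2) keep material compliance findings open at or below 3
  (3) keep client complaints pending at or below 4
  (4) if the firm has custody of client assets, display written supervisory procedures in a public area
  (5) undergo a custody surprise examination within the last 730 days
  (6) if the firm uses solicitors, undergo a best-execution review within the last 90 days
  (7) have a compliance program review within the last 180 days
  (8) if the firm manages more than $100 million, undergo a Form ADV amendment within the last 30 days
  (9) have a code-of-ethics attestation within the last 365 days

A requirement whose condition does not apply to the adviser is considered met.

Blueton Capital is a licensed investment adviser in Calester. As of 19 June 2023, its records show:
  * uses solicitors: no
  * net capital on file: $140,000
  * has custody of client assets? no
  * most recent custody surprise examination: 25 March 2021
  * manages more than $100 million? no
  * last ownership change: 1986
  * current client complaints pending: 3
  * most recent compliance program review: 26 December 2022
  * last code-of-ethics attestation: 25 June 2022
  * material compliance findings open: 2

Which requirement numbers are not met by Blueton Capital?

1. net capital $140,000 ≥ $135,000 → met
2. material compliance findings open 2 ≤ 3 → met
3. client complaints pending 3 ≤ 4 → met
4. condition 'has custody of client assets' does not hold → requirement n/a → met
5. custody surprise examination 816 days ago vs limit 730 → not met
6. condition 'uses solicitors' does not hold → requirement n/a → met
7. compliance program review 175 days ago vs limit 180 → met
8. condition 'manages more than $100 million' does not hold → requirement n/a → met
9. code-of-ethics attestation 359 days ago vs limit 365 → met
Not met: 5

5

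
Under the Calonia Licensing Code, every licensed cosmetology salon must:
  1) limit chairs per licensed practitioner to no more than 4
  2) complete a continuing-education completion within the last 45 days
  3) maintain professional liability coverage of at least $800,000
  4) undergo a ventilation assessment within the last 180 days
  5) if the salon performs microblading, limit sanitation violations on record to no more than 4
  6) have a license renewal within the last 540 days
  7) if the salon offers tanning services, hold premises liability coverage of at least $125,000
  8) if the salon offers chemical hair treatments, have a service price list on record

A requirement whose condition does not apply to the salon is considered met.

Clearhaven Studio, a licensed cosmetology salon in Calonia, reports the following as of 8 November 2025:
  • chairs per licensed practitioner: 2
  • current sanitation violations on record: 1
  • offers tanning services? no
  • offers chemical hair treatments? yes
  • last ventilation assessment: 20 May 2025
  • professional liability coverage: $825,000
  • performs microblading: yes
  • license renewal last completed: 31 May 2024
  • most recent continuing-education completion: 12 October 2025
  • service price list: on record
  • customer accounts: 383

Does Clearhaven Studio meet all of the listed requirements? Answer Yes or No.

Yes

1. chairs per licensed practitioner 2 ≤ 4 → met
2. continuing-education completion 27 days ago vs limit 45 → met
3. professional liability coverage $825,000 ≥ $800,000 → met
4. ventilation assessment 172 days ago vs limit 180 → met
5. condition 'performs microblading' holds; sanitation violations on record 1 ≤ 4 → met
6. license renewal 526 days ago vs limit 540 → met
7. condition 'offers tanning services' does not hold → requirement n/a → met
8. condition 'offers chemical hair treatments' holds; service price list present → met
All met.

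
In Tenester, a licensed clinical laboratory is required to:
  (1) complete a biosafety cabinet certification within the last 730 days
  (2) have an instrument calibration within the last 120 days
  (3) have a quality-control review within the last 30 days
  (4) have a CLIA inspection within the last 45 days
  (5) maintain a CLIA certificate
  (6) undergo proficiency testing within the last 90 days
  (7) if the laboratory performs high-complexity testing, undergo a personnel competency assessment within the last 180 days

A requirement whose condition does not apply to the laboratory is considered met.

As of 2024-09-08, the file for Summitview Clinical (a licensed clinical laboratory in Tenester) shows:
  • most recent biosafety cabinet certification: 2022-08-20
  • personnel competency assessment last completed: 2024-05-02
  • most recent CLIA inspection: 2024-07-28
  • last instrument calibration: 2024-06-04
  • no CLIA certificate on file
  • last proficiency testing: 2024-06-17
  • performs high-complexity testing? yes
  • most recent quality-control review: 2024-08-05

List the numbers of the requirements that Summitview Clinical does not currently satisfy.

1, 3, 5

1. biosafety cabinet certification 750 days ago vs limit 730 → not met
2. instrument calibration 96 days ago vs limit 120 → met
3. quality-control review 34 days ago vs limit 30 → not met
4. CLIA inspection 42 days ago vs limit 45 → met
5. CLIA certificate absent → not met
6. proficiency testing 83 days ago vs limit 90 → met
7. condition 'performs high-complexity testing' holds; personnel competency assessment 129 days ago vs limit 180 → met
Not met: 1, 3, 5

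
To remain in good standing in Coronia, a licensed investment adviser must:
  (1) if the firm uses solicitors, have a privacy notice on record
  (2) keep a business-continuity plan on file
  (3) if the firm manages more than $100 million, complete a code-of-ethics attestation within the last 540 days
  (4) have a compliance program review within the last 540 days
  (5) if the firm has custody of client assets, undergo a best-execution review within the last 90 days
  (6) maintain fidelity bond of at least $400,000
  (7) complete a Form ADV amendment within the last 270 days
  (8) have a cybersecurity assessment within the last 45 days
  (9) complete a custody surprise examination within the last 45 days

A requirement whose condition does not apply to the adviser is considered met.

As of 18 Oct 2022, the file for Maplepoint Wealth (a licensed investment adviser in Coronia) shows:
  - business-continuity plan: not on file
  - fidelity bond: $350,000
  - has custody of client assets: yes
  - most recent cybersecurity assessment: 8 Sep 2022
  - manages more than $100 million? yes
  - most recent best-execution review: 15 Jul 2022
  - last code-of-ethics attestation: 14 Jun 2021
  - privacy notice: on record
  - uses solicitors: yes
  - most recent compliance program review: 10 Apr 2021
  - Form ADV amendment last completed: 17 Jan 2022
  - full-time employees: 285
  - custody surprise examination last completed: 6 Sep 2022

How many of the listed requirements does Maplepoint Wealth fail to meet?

1. condition 'uses solicitors' holds; privacy notice present → met
2. business-continuity plan absent → not met
3. condition 'manages more than $100 million' holds; code-of-ethics attestation 491 days ago vs limit 540 → met
4. compliance program review 556 days ago vs limit 540 → not met
5. condition 'has custody of client assets' holds; best-execution review 95 days ago vs limit 90 → not met
6. fidelity bond $350,000 < $400,000 → not met
7. Form ADV amendment 274 days ago vs limit 270 → not met
8. cybersecurity assessment 40 days ago vs limit 45 → met
9. custody surprise examination 42 days ago vs limit 45 → met
Not met: 5 of 9

5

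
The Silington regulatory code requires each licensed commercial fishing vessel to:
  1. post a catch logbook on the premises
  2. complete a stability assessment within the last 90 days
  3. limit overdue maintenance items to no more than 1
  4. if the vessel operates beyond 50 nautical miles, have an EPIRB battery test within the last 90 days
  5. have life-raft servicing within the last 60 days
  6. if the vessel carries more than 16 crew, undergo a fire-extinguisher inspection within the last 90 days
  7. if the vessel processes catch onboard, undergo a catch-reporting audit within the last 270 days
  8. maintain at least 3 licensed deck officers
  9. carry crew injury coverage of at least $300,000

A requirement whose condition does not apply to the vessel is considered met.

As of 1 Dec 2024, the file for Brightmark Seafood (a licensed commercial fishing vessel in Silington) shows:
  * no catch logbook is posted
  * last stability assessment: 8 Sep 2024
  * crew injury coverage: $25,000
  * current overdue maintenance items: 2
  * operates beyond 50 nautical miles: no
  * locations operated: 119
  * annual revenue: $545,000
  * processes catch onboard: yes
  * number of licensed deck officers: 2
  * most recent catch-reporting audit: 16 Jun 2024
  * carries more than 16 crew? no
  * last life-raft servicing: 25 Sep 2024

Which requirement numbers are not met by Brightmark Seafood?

1, 3, 5, 8, 9

1. catch logbook absent → not met
2. stability assessment 84 days ago vs limit 90 → met
3. overdue maintenance items 2 > 1 → not met
4. condition 'operates beyond 50 nautical miles' does not hold → requirement n/a → met
5. life-raft servicing 67 days ago vs limit 60 → not met
6. condition 'carries more than 16 crew' does not hold → requirement n/a → met
7. condition 'processes catch onboard' holds; catch-reporting audit 168 days ago vs limit 270 → met
8. licensed deck officers 2 < 3 → not met
9. crew injury coverage $25,000 < $300,000 → not met
Not met: 1, 3, 5, 8, 9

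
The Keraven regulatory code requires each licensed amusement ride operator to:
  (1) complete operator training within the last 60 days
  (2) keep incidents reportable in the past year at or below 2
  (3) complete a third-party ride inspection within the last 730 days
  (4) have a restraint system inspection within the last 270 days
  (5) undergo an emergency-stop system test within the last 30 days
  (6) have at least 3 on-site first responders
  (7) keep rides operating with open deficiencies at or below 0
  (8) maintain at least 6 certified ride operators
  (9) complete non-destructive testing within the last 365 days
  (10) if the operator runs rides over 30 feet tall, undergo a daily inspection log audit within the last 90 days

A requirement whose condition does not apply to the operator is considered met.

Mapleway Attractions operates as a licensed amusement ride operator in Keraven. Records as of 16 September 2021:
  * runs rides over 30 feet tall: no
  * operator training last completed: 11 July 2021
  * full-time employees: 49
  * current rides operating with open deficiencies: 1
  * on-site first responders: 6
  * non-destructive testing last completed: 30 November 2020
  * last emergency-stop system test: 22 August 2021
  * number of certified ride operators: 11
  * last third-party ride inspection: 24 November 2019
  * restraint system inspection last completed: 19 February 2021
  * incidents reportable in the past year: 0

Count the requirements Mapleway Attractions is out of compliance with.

2

1. operator training 67 days ago vs limit 60 → not met
2. incidents reportable in the past year 0 ≤ 2 → met
3. third-party ride inspection 662 days ago vs limit 730 → met
4. restraint system inspection 209 days ago vs limit 270 → met
5. emergency-stop system test 25 days ago vs limit 30 → met
6. on-site first responders 6 ≥ 3 → met
7. rides operating with open deficiencies 1 > 0 → not met
8. certified ride operators 11 ≥ 6 → met
9. non-destructive testing 290 days ago vs limit 365 → met
10. condition 'runs rides over 30 feet tall' does not hold → requirement n/a → met
Not met: 2 of 10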